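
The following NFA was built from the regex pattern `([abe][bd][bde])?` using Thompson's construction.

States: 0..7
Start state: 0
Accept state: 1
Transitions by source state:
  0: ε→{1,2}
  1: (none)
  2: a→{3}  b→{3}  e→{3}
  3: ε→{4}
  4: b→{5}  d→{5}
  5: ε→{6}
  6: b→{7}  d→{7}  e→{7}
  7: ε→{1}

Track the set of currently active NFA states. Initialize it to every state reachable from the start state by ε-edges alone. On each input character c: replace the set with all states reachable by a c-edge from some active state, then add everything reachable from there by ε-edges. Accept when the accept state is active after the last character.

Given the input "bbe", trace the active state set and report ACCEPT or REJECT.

Answer: ACCEPT

Steps:
start: ε-closure({0}) = {0,1,2}
'b' @ 1: {3,4}
'b' @ 2: {5,6}
'e' @ 3: {1,7}  [accepting]
final: {1,7}; accept 1 in set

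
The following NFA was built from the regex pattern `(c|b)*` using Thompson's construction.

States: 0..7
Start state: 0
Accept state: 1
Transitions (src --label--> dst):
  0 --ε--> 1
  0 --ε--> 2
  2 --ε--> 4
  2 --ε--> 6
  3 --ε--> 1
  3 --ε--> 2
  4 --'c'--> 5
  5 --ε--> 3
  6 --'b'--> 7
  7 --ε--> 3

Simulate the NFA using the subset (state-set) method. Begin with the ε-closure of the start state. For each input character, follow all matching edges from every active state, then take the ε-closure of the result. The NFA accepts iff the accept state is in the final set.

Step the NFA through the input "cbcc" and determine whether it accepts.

Answer: ACCEPT

Derivation:
start: ε-closure({0}) = {0,1,2,4,6}
'c' @ 1: {1,2,3,4,5,6}  ✓accept
'b' @ 2: {1,2,3,4,6,7}  ✓accept
'c' @ 3: {1,2,3,4,5,6}  ✓accept
'c' @ 4: {1,2,3,4,5,6}  ✓accept
final: {1,2,3,4,5,6}; accept 1 in set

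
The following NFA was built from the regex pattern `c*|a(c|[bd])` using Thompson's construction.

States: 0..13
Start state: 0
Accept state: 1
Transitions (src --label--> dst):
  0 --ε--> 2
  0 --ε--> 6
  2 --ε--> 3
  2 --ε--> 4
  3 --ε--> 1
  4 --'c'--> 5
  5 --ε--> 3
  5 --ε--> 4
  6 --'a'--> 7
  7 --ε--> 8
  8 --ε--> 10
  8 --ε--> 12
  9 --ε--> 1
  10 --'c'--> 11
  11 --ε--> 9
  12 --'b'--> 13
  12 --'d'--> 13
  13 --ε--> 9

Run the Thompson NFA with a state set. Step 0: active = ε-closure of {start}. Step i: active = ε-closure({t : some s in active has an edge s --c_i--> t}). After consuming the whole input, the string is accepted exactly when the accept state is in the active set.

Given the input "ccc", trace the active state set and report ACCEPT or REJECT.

initial (ε-close {0}): {0,1,2,3,4,6}
'c' @ 1: {1,3,4,5}  [accepting]
'c' @ 2: {1,3,4,5}  [accepting]
'c' @ 3: {1,3,4,5}  [accepting]
after full input: {1,3,4,5}  (accept=1 in)

Answer: ACCEPT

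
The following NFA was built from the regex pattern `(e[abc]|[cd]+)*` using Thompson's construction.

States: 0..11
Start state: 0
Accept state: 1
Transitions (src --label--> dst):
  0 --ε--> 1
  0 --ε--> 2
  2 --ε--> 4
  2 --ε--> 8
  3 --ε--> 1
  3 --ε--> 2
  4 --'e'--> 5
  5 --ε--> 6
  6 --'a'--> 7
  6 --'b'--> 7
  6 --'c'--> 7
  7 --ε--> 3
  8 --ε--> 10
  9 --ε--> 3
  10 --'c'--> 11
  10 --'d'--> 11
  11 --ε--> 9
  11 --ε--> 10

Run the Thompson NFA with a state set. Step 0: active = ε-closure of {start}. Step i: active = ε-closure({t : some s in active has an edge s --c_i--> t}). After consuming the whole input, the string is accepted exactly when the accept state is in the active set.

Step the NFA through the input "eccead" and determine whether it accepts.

Answer: ACCEPT

Trace:
initial (ε-close {0}): {0,1,2,4,8,10}
'e' @ 1: {5,6}
'c' @ 2: {1,2,3,4,7,8,10}  [accepting]
'c' @ 3: {1,2,3,4,8,9,10,11}  [accepting]
'e' @ 4: {5,6}
'a' @ 5: {1,2,3,4,7,8,10}  [accepting]
'd' @ 6: {1,2,3,4,8,9,10,11}  [accepting]
end set {1,2,3,4,8,9,10,11} — state 1 in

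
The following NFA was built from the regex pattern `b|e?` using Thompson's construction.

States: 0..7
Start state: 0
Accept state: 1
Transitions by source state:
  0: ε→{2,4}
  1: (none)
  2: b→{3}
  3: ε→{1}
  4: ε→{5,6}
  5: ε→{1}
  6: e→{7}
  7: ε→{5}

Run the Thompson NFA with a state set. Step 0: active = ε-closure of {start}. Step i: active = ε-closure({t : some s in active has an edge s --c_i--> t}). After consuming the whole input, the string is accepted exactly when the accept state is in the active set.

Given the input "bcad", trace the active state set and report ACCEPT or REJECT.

initial (ε-close {0}): {0,1,2,4,5,6}
'b' @ 1: {1,3}  ✓accept
'c' @ 2: {}  — no active states
rest 'ad' ignored (set empty)
end set {} — state 1 not in

Answer: REJECT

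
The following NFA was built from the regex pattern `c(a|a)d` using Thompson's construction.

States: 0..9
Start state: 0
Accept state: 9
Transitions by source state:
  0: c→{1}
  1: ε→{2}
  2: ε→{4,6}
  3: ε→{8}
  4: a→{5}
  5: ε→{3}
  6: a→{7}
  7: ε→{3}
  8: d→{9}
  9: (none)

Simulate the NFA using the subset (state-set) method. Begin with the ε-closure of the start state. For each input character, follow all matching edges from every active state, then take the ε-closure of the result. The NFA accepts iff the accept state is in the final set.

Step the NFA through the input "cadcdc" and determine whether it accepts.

Answer: REJECT

Steps:
initial (ε-close {0}): {0}
'c' @ 1: {1,2,4,6}
'a' @ 2: {3,5,7,8}
'd' @ 3: {9}  [accepting]
'c' @ 4: {}  — state set empty
rest 'dc' ignored (set empty)
final: {}; accept 9 not in set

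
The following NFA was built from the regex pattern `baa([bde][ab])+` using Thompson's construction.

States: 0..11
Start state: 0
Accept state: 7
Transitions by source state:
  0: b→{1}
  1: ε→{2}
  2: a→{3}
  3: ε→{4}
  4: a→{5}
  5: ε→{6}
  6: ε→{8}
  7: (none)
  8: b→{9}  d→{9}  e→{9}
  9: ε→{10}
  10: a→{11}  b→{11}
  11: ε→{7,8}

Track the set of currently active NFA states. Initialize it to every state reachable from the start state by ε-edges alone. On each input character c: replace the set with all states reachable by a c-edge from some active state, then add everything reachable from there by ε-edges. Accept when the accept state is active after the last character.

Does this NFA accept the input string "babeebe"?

Answer: REJECT

Trace:
S₀ = ε-closure({0}) = {0}
'b' @ 1: {1,2}
'a' @ 2: {3,4}
'b' @ 3: {}  — no active states
rest 'eebe' ignored (set empty)
after full input: {}  (accept=7 not in)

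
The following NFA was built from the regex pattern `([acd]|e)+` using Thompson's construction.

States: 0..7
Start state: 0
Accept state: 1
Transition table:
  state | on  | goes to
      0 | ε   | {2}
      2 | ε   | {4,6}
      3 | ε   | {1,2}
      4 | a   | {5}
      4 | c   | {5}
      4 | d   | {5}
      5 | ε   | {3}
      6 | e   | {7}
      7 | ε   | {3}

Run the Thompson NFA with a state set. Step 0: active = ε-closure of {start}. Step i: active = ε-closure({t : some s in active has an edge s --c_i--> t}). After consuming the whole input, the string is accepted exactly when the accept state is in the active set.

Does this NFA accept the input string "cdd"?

start: ε-closure({0}) = {0,2,4,6}
'c' @ 1: {1,2,3,4,5,6}  [accepting]
'd' @ 2: {1,2,3,4,5,6}  [accepting]
'd' @ 3: {1,2,3,4,5,6}  [accepting]
end set {1,2,3,4,5,6} — state 1 in

Answer: ACCEPT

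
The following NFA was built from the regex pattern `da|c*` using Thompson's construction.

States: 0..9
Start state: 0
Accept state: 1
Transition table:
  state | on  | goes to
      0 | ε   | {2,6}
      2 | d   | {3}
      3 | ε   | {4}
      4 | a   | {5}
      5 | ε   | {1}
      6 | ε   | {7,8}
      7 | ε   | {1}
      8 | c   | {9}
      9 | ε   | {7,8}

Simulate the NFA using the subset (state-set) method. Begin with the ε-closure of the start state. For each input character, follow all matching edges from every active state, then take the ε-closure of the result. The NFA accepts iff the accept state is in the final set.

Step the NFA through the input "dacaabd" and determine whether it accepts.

Answer: REJECT

Steps:
initial (ε-close {0}): {0,1,2,6,7,8}
'd' @ 1: {3,4}
'a' @ 2: {1,5}  ✓accept
'c' @ 3: {}  — dead — no transitions
rest 'aabd' ignored (set empty)
final: {}; accept 1 not in set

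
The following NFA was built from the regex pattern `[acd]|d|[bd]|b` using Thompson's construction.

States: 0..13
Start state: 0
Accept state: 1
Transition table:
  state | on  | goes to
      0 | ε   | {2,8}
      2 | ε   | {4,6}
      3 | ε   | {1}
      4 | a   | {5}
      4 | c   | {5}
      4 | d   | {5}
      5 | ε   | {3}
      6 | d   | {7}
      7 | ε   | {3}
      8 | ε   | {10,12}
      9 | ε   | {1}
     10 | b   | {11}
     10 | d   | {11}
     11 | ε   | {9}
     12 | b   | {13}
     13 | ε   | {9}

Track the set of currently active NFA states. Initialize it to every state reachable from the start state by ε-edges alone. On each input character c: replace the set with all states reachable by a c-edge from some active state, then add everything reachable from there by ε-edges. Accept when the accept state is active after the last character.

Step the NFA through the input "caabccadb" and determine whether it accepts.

Answer: REJECT

Derivation:
start: ε-closure({0}) = {0,2,4,6,8,10,12}
'c' @ 1: {1,3,5}  (accept∈set)
'a' @ 2: {}  — dead — no transitions
rest 'abccadb' ignored (set empty)
after full input: {}  (accept=1 not in)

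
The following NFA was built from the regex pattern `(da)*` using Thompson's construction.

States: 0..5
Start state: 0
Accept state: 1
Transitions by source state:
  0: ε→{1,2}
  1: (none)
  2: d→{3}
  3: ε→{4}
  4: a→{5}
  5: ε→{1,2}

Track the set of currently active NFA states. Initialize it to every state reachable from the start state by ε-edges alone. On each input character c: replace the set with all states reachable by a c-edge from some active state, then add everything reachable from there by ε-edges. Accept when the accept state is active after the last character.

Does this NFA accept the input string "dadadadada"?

S₀ = ε-closure({0}) = {0,1,2}
'd' @ 1: {3,4}
'a' @ 2: {1,2,5}  (accept∈set)
'd' @ 3: {3,4}
'a' @ 4: {1,2,5}  (accept∈set)
'd' @ 5: {3,4}
'a' @ 6: {1,2,5}  (accept∈set)
'd' @ 7: {3,4}
'a' @ 8: {1,2,5}  (accept∈set)
'd' @ 9: {3,4}
'a' @ 10: {1,2,5}  (accept∈set)
end set {1,2,5} — state 1 in

Answer: ACCEPT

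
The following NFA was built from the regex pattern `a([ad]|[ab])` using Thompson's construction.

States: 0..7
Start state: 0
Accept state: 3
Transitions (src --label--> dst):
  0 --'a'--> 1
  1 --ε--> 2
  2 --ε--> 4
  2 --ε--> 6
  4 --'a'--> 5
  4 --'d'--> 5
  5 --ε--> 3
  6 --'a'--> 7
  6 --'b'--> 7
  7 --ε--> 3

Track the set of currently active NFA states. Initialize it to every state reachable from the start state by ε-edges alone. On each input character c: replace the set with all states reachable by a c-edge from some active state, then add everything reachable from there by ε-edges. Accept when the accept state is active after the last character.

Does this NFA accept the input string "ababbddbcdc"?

Answer: REJECT

Steps:
initial (ε-close {0}): {0}
'a' @ 1: {1,2,4,6}
'b' @ 2: {3,7}  [accepting]
'a' @ 3: {}  — state set empty
rest 'bbddbcdc' ignored (set empty)
final: {}; accept 3 not in set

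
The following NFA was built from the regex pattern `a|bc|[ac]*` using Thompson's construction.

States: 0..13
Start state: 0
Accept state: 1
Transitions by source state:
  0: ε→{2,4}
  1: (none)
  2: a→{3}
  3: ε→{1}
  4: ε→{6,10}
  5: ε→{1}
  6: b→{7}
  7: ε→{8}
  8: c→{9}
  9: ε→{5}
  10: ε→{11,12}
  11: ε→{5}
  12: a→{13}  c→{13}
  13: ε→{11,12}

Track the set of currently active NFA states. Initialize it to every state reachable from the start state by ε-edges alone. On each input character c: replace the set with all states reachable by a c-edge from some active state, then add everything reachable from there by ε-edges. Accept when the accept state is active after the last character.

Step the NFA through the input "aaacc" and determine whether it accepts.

Answer: ACCEPT

Trace:
start: ε-closure({0}) = {0,1,2,4,5,6,10,11,12}
'a' @ 1: {1,3,5,11,12,13}  ✓accept
'a' @ 2: {1,5,11,12,13}  ✓accept
'a' @ 3: {1,5,11,12,13}  ✓accept
'c' @ 4: {1,5,11,12,13}  ✓accept
'c' @ 5: {1,5,11,12,13}  ✓accept
final: {1,5,11,12,13}; accept 1 in set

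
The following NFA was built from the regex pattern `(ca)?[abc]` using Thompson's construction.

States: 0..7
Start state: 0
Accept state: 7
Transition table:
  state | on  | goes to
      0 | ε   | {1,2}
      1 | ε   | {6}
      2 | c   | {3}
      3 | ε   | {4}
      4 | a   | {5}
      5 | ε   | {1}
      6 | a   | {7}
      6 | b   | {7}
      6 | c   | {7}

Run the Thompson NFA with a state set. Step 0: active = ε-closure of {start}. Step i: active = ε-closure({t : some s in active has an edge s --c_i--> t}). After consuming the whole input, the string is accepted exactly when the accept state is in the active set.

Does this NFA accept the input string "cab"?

Answer: ACCEPT

Trace:
start: ε-closure({0}) = {0,1,2,6}
'c' @ 1: {3,4,7}  [accepting]
'a' @ 2: {1,5,6}
'b' @ 3: {7}  [accepting]
final: {7}; accept 7 in set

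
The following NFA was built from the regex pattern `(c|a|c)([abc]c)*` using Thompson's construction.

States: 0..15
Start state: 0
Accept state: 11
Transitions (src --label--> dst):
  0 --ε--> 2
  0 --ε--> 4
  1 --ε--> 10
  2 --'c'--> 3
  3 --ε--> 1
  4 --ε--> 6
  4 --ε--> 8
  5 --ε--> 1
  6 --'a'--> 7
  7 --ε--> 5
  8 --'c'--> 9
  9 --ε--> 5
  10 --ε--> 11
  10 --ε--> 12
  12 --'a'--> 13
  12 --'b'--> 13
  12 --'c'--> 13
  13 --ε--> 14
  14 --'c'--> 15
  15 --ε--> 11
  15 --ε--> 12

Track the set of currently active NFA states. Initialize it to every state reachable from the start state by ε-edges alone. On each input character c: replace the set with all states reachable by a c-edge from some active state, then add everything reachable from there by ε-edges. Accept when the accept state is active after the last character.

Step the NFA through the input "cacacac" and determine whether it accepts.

Answer: ACCEPT

Steps:
initial (ε-close {0}): {0,2,4,6,8}
'c' @ 1: {1,3,5,9,10,11,12}  (accept∈set)
'a' @ 2: {13,14}
'c' @ 3: {11,12,15}  (accept∈set)
'a' @ 4: {13,14}
'c' @ 5: {11,12,15}  (accept∈set)
'a' @ 6: {13,14}
'c' @ 7: {11,12,15}  (accept∈set)
end set {11,12,15} — state 11 in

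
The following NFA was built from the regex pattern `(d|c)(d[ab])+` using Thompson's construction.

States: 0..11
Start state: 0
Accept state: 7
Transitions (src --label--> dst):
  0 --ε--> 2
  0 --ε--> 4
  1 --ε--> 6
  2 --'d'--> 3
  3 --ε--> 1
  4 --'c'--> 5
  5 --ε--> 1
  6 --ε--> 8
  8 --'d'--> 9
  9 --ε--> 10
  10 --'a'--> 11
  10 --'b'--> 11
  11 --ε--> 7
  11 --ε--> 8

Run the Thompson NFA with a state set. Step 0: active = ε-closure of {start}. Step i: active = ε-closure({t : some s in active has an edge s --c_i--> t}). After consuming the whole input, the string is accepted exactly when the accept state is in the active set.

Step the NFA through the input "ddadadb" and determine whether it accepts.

start: ε-closure({0}) = {0,2,4}
'd' @ 1: {1,3,6,8}
'd' @ 2: {9,10}
'a' @ 3: {7,8,11}  (accept∈set)
'd' @ 4: {9,10}
'a' @ 5: {7,8,11}  (accept∈set)
'd' @ 6: {9,10}
'b' @ 7: {7,8,11}  (accept∈set)
end set {7,8,11} — state 7 in

Answer: ACCEPT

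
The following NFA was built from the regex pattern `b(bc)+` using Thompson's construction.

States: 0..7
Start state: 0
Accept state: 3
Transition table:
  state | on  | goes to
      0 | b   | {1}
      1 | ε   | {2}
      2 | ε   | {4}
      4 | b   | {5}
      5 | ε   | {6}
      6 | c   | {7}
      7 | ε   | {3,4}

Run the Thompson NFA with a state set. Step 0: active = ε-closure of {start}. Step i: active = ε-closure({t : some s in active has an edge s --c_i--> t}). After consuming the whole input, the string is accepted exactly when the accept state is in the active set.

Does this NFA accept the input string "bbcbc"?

initial (ε-close {0}): {0}
'b' @ 1: {1,2,4}
'b' @ 2: {5,6}
'c' @ 3: {3,4,7}  [accepting]
'b' @ 4: {5,6}
'c' @ 5: {3,4,7}  [accepting]
after full input: {3,4,7}  (accept=3 in)

Answer: ACCEPT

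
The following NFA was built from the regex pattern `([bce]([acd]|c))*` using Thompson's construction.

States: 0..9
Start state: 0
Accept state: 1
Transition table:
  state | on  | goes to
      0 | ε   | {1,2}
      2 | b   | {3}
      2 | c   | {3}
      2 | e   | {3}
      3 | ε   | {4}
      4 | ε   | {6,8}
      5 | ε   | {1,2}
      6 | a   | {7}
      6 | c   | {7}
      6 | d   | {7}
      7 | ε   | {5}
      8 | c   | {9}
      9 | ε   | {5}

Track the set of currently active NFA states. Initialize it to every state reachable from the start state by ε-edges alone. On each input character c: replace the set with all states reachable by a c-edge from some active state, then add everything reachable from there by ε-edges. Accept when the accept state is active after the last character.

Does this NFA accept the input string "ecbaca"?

initial (ε-close {0}): {0,1,2}
'e' @ 1: {3,4,6,8}
'c' @ 2: {1,2,5,7,9}  (accept∈set)
'b' @ 3: {3,4,6,8}
'a' @ 4: {1,2,5,7}  (accept∈set)
'c' @ 5: {3,4,6,8}
'a' @ 6: {1,2,5,7}  (accept∈set)
after full input: {1,2,5,7}  (accept=1 in)

Answer: ACCEPT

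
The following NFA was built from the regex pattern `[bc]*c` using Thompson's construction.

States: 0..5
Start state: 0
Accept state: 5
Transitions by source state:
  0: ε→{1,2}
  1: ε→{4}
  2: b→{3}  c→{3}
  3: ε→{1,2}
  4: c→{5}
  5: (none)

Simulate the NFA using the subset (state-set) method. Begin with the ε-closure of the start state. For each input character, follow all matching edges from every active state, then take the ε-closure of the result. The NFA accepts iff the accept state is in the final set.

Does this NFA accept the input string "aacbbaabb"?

S₀ = ε-closure({0}) = {0,1,2,4}
'a' @ 1: {}  — state set empty
rest 'acbbaabb' ignored (set empty)
end set {} — state 5 not in

Answer: REJECT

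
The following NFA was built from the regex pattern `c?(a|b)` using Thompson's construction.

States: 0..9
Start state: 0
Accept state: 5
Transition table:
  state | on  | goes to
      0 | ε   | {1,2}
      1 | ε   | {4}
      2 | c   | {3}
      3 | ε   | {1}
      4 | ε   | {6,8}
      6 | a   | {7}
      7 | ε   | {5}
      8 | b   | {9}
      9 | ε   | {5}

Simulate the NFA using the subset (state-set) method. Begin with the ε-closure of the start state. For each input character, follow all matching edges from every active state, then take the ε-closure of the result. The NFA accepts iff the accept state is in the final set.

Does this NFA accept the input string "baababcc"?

Answer: REJECT

Derivation:
start: ε-closure({0}) = {0,1,2,4,6,8}
'b' @ 1: {5,9}  [accepting]
'a' @ 2: {}  — dead — no transitions
rest 'ababcc' ignored (set empty)
end set {} — state 5 not in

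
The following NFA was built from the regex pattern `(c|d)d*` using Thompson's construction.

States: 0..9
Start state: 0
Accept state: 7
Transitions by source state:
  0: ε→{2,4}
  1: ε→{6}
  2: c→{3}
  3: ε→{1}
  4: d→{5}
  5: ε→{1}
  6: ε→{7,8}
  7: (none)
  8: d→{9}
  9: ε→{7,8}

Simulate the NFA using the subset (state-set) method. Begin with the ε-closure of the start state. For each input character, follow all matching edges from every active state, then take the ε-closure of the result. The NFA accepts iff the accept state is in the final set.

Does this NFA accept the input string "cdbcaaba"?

initial (ε-close {0}): {0,2,4}
'c' @ 1: {1,3,6,7,8}  ✓accept
'd' @ 2: {7,8,9}  ✓accept
'b' @ 3: {}  — no active states
rest 'caaba' ignored (set empty)
end set {} — state 7 not in

Answer: REJECT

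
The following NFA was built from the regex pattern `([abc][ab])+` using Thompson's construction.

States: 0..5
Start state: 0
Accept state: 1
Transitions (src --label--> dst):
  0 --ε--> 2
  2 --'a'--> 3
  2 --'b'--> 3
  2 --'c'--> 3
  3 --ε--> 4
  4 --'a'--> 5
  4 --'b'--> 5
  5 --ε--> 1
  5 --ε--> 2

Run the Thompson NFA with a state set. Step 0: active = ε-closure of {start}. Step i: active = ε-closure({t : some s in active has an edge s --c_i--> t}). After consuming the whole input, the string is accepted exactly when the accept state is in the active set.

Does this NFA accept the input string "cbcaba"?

S₀ = ε-closure({0}) = {0,2}
'c' @ 1: {3,4}
'b' @ 2: {1,2,5}  [accepting]
'c' @ 3: {3,4}
'a' @ 4: {1,2,5}  [accepting]
'b' @ 5: {3,4}
'a' @ 6: {1,2,5}  [accepting]
end set {1,2,5} — state 1 in

Answer: ACCEPT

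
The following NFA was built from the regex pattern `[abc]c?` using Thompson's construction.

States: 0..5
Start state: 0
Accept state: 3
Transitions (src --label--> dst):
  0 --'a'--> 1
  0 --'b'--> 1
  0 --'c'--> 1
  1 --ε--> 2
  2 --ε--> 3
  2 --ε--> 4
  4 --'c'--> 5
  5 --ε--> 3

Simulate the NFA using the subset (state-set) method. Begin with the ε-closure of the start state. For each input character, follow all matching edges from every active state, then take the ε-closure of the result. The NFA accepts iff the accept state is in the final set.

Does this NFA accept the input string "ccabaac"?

Answer: REJECT

Derivation:
initial (ε-close {0}): {0}
'c' @ 1: {1,2,3,4}  ✓accept
'c' @ 2: {3,5}  ✓accept
'a' @ 3: {}  — no active states
rest 'baac' ignored (set empty)
final: {}; accept 3 not in set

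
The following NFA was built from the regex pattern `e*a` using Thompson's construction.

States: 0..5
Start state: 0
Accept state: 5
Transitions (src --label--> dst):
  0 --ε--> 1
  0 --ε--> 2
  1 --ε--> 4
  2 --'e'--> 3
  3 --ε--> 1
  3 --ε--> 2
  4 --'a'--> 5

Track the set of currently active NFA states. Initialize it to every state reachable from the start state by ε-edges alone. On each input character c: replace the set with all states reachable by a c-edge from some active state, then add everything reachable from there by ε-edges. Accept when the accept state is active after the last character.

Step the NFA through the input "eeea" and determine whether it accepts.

Answer: ACCEPT

Derivation:
start: ε-closure({0}) = {0,1,2,4}
'e' @ 1: {1,2,3,4}
'e' @ 2: {1,2,3,4}
'e' @ 3: {1,2,3,4}
'a' @ 4: {5}  ✓accept
end set {5} — state 5 in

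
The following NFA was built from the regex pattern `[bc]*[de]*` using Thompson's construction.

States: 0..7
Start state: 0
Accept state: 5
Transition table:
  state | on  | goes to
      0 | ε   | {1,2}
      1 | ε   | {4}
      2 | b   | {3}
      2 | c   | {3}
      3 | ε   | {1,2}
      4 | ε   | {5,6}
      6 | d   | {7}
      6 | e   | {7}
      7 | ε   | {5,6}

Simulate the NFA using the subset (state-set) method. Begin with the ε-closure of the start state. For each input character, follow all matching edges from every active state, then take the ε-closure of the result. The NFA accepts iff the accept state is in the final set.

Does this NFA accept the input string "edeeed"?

S₀ = ε-closure({0}) = {0,1,2,4,5,6}
'e' @ 1: {5,6,7}  ✓accept
'd' @ 2: {5,6,7}  ✓accept
'e' @ 3: {5,6,7}  ✓accept
'e' @ 4: {5,6,7}  ✓accept
'e' @ 5: {5,6,7}  ✓accept
'd' @ 6: {5,6,7}  ✓accept
after full input: {5,6,7}  (accept=5 in)

Answer: ACCEPT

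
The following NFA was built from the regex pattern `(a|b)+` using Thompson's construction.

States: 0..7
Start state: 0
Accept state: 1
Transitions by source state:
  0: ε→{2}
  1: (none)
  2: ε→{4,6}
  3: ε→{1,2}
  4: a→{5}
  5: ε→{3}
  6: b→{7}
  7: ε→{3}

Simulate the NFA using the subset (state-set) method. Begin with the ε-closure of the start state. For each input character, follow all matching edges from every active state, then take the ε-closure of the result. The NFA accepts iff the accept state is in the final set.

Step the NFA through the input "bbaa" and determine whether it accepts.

S₀ = ε-closure({0}) = {0,2,4,6}
'b' @ 1: {1,2,3,4,6,7}  [accepting]
'b' @ 2: {1,2,3,4,6,7}  [accepting]
'a' @ 3: {1,2,3,4,5,6}  [accepting]
'a' @ 4: {1,2,3,4,5,6}  [accepting]
after full input: {1,2,3,4,5,6}  (accept=1 in)

Answer: ACCEPT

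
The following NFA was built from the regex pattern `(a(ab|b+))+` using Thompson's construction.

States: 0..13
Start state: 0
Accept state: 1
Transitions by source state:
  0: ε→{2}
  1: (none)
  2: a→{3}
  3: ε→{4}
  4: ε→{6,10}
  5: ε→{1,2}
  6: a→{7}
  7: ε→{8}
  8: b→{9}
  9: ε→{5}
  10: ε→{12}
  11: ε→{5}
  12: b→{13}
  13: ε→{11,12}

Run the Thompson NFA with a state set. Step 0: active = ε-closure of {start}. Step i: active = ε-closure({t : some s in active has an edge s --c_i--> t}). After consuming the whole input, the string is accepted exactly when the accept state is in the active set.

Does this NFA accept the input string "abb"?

Answer: ACCEPT

Trace:
start: ε-closure({0}) = {0,2}
'a' @ 1: {3,4,6,10,12}
'b' @ 2: {1,2,5,11,12,13}  ✓accept
'b' @ 3: {1,2,5,11,12,13}  ✓accept
end set {1,2,5,11,12,13} — state 1 in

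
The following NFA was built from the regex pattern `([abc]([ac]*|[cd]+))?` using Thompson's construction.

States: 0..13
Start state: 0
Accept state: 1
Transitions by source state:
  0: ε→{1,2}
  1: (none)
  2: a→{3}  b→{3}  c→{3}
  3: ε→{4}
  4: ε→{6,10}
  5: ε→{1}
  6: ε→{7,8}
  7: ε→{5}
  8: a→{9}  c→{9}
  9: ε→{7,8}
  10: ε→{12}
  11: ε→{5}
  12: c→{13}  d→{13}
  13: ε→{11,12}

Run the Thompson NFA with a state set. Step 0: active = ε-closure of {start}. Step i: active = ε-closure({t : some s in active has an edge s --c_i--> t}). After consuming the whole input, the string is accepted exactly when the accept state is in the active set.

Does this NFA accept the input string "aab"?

Answer: REJECT

Steps:
initial (ε-close {0}): {0,1,2}
'a' @ 1: {1,3,4,5,6,7,8,10,12}  ✓accept
'a' @ 2: {1,5,7,8,9}  ✓accept
'b' @ 3: {}  — dead — no transitions
after full input: {}  (accept=1 not in)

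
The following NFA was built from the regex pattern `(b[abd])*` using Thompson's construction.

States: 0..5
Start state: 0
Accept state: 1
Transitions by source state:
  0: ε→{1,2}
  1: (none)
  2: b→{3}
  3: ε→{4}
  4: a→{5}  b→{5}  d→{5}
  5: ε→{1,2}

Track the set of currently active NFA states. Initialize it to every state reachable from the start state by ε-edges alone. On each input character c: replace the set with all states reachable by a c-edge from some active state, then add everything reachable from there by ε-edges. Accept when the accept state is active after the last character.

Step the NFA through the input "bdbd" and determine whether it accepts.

S₀ = ε-closure({0}) = {0,1,2}
'b' @ 1: {3,4}
'd' @ 2: {1,2,5}  [accepting]
'b' @ 3: {3,4}
'd' @ 4: {1,2,5}  [accepting]
final: {1,2,5}; accept 1 in set

Answer: ACCEPT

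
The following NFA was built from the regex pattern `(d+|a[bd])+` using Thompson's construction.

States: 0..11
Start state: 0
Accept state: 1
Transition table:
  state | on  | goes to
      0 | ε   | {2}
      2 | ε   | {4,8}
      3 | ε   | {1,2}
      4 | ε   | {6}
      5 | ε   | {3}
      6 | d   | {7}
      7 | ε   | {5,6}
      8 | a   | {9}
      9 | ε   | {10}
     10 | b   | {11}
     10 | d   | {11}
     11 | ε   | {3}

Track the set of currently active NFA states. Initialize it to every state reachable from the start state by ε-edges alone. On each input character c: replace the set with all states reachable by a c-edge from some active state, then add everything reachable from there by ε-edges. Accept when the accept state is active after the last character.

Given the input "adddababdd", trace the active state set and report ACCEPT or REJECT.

S₀ = ε-closure({0}) = {0,2,4,6,8}
'a' @ 1: {9,10}
'd' @ 2: {1,2,3,4,6,8,11}  (accept∈set)
'd' @ 3: {1,2,3,4,5,6,7,8}  (accept∈set)
'd' @ 4: {1,2,3,4,5,6,7,8}  (accept∈set)
'a' @ 5: {9,10}
'b' @ 6: {1,2,3,4,6,8,11}  (accept∈set)
'a' @ 7: {9,10}
'b' @ 8: {1,2,3,4,6,8,11}  (accept∈set)
'd' @ 9: {1,2,3,4,5,6,7,8}  (accept∈set)
'd' @ 10: {1,2,3,4,5,6,7,8}  (accept∈set)
after full input: {1,2,3,4,5,6,7,8}  (accept=1 in)

Answer: ACCEPT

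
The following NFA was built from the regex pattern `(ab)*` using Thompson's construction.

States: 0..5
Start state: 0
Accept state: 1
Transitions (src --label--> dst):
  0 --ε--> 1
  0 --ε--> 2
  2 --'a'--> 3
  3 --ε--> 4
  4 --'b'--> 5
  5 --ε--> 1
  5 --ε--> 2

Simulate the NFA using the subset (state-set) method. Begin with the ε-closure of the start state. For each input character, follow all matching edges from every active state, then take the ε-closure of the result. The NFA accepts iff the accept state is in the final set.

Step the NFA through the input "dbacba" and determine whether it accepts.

Answer: REJECT

Derivation:
initial (ε-close {0}): {0,1,2}
'd' @ 1: {}  — dead — no transitions
rest 'bacba' ignored (set empty)
final: {}; accept 1 not in set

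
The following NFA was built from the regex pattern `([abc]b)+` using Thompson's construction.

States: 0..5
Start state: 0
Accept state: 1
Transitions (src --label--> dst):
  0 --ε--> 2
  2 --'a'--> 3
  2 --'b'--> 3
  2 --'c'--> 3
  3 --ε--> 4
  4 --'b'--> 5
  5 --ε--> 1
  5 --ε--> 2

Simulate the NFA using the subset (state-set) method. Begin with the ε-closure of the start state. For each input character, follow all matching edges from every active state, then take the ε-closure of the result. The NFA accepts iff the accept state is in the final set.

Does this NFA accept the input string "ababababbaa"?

Answer: REJECT

Steps:
initial (ε-close {0}): {0,2}
'a' @ 1: {3,4}
'b' @ 2: {1,2,5}  ✓accept
'a' @ 3: {3,4}
'b' @ 4: {1,2,5}  ✓accept
'a' @ 5: {3,4}
'b' @ 6: {1,2,5}  ✓accept
'a' @ 7: {3,4}
'b' @ 8: {1,2,5}  ✓accept
'b' @ 9: {3,4}
'a' @ 10: {}  — dead — no transitions
rest 'a' ignored (set empty)
end set {} — state 1 not in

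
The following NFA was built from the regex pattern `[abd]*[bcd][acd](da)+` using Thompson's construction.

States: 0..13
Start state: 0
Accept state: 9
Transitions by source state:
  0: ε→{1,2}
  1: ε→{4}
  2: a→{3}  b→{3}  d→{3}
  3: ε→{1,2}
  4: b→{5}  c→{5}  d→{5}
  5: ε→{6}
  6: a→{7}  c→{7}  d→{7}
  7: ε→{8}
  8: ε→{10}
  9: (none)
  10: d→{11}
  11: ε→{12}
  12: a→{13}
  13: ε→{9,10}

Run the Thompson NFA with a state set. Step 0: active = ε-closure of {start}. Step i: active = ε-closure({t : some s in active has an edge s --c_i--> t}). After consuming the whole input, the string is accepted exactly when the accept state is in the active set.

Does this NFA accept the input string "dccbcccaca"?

Answer: REJECT

Derivation:
initial (ε-close {0}): {0,1,2,4}
'd' @ 1: {1,2,3,4,5,6}
'c' @ 2: {5,6,7,8,10}
'c' @ 3: {7,8,10}
'b' @ 4: {}  — dead — no transitions
rest 'cccaca' ignored (set empty)
end set {} — state 9 not in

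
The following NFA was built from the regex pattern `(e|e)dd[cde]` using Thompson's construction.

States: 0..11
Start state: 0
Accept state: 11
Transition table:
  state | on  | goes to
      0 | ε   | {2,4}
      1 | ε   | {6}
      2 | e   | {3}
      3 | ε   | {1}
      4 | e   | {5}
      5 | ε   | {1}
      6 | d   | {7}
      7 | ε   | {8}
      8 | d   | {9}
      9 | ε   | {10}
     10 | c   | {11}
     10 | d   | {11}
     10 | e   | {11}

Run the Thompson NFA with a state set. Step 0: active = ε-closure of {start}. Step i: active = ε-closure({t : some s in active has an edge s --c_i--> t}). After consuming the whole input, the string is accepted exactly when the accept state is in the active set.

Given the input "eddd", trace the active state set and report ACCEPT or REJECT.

initial (ε-close {0}): {0,2,4}
'e' @ 1: {1,3,5,6}
'd' @ 2: {7,8}
'd' @ 3: {9,10}
'd' @ 4: {11}  ✓accept
after full input: {11}  (accept=11 in)

Answer: ACCEPT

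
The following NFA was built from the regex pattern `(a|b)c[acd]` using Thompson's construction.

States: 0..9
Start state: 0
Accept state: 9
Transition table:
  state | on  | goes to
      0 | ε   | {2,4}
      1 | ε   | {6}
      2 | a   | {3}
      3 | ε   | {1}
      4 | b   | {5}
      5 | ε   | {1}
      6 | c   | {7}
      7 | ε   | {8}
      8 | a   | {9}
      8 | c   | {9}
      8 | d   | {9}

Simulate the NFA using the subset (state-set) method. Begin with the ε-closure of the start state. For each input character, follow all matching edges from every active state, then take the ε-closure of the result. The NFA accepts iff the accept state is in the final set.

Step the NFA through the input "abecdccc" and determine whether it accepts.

Answer: REJECT

Steps:
S₀ = ε-closure({0}) = {0,2,4}
'a' @ 1: {1,3,6}
'b' @ 2: {}  — no active states
rest 'ecdccc' ignored (set empty)
final: {}; accept 9 not in set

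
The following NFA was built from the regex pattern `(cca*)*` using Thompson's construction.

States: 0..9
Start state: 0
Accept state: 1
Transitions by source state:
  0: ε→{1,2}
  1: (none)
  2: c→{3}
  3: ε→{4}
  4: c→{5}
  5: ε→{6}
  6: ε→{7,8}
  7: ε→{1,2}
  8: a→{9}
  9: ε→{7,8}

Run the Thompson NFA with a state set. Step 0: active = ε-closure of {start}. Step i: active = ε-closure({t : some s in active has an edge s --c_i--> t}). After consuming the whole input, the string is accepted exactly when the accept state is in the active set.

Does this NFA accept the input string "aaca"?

Answer: REJECT

Derivation:
S₀ = ε-closure({0}) = {0,1,2}
'a' @ 1: {}  — state set empty
rest 'aca' ignored (set empty)
after full input: {}  (accept=1 not in)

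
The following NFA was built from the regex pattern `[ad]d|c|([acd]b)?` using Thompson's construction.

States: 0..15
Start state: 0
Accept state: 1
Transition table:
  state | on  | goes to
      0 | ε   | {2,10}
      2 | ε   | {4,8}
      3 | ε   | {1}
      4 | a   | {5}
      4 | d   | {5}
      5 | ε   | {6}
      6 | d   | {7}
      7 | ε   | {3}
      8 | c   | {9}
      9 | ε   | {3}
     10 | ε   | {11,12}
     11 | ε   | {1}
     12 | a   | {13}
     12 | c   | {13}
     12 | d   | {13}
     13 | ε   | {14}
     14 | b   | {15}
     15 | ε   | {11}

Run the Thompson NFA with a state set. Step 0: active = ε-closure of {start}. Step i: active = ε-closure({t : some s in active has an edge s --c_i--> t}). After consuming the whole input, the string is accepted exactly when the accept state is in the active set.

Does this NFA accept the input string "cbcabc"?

S₀ = ε-closure({0}) = {0,1,2,4,8,10,11,12}
'c' @ 1: {1,3,9,13,14}  [accepting]
'b' @ 2: {1,11,15}  [accepting]
'c' @ 3: {}  — state set empty
rest 'abc' ignored (set empty)
end set {} — state 1 not in

Answer: REJECT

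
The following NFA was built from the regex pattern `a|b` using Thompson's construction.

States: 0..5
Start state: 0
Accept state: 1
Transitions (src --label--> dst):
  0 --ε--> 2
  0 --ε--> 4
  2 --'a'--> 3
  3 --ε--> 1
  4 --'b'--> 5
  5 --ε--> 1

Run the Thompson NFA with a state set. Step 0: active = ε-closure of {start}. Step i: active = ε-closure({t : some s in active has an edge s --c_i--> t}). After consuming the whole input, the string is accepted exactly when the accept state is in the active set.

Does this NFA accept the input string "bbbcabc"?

Answer: REJECT

Derivation:
initial (ε-close {0}): {0,2,4}
'b' @ 1: {1,5}  [accepting]
'b' @ 2: {}  — no active states
rest 'bcabc' ignored (set empty)
final: {}; accept 1 not in set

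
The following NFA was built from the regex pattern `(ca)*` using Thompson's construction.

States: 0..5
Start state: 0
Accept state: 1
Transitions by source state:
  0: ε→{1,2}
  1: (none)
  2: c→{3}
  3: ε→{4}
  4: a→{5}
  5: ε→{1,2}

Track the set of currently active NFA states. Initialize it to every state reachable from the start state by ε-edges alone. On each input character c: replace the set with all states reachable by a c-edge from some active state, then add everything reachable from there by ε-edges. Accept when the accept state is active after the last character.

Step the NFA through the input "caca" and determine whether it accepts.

Answer: ACCEPT

Derivation:
start: ε-closure({0}) = {0,1,2}
'c' @ 1: {3,4}
'a' @ 2: {1,2,5}  (accept∈set)
'c' @ 3: {3,4}
'a' @ 4: {1,2,5}  (accept∈set)
end set {1,2,5} — state 1 in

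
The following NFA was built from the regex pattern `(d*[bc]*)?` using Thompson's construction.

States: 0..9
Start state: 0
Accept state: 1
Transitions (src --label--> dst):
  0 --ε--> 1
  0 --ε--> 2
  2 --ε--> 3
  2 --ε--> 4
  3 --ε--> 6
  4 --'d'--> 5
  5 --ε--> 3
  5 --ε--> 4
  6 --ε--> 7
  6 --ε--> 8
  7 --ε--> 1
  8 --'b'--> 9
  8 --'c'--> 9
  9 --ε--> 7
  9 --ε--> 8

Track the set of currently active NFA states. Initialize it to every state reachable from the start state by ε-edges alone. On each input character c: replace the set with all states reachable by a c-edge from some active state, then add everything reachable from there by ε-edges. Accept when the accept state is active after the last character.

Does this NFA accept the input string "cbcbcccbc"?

initial (ε-close {0}): {0,1,2,3,4,6,7,8}
'c' @ 1: {1,7,8,9}  ✓accept
'b' @ 2: {1,7,8,9}  ✓accept
'c' @ 3: {1,7,8,9}  ✓accept
'b' @ 4: {1,7,8,9}  ✓accept
'c' @ 5: {1,7,8,9}  ✓accept
'c' @ 6: {1,7,8,9}  ✓accept
'c' @ 7: {1,7,8,9}  ✓accept
'b' @ 8: {1,7,8,9}  ✓accept
'c' @ 9: {1,7,8,9}  ✓accept
end set {1,7,8,9} — state 1 in

Answer: ACCEPT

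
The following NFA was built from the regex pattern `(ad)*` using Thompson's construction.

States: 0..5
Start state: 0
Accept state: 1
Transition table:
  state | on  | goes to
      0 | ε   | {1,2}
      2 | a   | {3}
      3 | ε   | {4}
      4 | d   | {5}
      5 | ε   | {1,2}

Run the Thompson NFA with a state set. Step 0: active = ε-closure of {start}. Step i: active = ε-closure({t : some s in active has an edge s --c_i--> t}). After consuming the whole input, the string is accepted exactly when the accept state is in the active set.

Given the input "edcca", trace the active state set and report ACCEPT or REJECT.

Answer: REJECT

Steps:
start: ε-closure({0}) = {0,1,2}
'e' @ 1: {}  — dead — no transitions
rest 'dcca' ignored (set empty)
end set {} — state 1 not in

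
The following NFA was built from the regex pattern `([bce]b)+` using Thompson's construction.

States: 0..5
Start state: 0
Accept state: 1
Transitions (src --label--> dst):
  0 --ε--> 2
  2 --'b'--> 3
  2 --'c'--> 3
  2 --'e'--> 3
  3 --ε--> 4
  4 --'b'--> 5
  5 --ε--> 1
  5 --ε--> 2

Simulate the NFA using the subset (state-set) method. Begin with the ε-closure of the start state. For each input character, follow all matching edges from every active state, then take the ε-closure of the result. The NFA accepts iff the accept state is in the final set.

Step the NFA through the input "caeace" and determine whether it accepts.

Answer: REJECT

Derivation:
initial (ε-close {0}): {0,2}
'c' @ 1: {3,4}
'a' @ 2: {}  — state set empty
rest 'eace' ignored (set empty)
final: {}; accept 1 not in set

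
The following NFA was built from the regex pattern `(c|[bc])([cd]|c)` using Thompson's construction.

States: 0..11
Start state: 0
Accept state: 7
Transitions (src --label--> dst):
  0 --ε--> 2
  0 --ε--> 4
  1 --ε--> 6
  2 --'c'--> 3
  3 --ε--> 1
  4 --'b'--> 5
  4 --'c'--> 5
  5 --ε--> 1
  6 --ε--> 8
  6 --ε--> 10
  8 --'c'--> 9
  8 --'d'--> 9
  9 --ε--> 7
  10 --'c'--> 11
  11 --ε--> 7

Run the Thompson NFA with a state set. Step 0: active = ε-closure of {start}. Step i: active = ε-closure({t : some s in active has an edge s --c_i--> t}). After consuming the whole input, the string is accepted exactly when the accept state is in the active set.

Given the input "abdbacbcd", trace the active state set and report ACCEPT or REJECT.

Answer: REJECT

Derivation:
initial (ε-close {0}): {0,2,4}
'a' @ 1: {}  — dead — no transitions
rest 'bdbacbcd' ignored (set empty)
final: {}; accept 7 not in set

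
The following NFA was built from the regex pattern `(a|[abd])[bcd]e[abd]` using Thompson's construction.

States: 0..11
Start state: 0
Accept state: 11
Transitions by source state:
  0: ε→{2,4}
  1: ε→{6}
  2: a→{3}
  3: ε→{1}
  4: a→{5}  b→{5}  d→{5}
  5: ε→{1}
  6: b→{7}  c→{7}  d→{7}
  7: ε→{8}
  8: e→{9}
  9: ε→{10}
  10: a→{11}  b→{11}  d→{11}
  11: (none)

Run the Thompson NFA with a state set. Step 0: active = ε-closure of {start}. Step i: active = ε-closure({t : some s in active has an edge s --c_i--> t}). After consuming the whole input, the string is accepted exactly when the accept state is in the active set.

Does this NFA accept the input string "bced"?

initial (ε-close {0}): {0,2,4}
'b' @ 1: {1,5,6}
'c' @ 2: {7,8}
'e' @ 3: {9,10}
'd' @ 4: {11}  ✓accept
after full input: {11}  (accept=11 in)

Answer: ACCEPT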